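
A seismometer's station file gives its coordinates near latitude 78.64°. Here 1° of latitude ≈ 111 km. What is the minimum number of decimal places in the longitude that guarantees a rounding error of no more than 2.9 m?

At 78.64° one degree of longitude covers 111000 × cos 78.64° ≈ 111000 × 0.1970 ≈ 21864 m.
With N decimal places the half-ulp bound is 0.5·10⁻ᴺ°, or 0.5·10⁻ᴺ × 21864 m on the ground.
Need 0.5 × 21864 × 10⁻ᴺ ≤ 2.9 → 10⁻ᴺ ≤ 2.653e-04, so N ≥ 3.58.
At 3 places the error can reach 10.9 m, but 4 places keeps it to 1.09 m.

4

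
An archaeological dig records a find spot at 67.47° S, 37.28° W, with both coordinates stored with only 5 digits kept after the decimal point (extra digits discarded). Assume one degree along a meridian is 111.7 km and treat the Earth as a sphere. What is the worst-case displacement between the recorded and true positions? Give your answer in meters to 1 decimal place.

1.2 meters

Truncating at 5 decimal places can drop up to a full unit in the last place, so each coordinate may be off by as much as 1e-05°.
Latitude error → 1e-05 × 111700 = 1.117 m along the meridian.
E–W at 67.47°: 1e-05° × 111700 × cos 67.47° = 1e-05 × 111700 × 0.3832 ≈ 0.427998 m.
Worst case both components are at the extreme and orthogonal: √(1.117² + 0.427998²) ≈ 1.19619 m.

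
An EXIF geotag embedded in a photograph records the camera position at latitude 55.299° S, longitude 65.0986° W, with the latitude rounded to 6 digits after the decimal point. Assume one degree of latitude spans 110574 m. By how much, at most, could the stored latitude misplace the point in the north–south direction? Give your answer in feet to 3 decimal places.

Rounding to 6 decimal places leaves the latitude within ±5e-07° of the true value.
North–south distance: 5e-07° × 110574 m/° = 0.055287 m.
In feet: 0.055287 m ÷ 0.3048 ≈ 0.18139 ft.

0.181 feet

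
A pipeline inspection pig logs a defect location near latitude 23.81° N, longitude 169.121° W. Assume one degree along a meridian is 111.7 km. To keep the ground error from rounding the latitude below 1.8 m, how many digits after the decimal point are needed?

5 decimal places

One degree of latitude covers 111700 m.
With N decimal places the half-ulp bound is 0.5·10⁻ᴺ°, or 0.5·10⁻ᴺ × 111700 m on the ground.
Need 0.5 × 111700 × 10⁻ᴺ ≤ 1.8 → 10⁻ᴺ ≤ 3.223e-05, so N ≥ 4.49.
N = 4 would give 5.58 m (too coarse); N = 5 gives 0.558 m ≤ 1.8 m.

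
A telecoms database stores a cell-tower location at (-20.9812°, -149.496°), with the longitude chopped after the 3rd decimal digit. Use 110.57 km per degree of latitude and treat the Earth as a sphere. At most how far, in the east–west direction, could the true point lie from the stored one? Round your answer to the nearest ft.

339 ft

Truncating at 3 decimal places can drop up to a full unit in the last place, so the longitude may be off by as much as 0.001°.
Parallels shrink by cos φ, so at 20.9812° a degree of longitude is 110570 × 0.9337 ≈ 103239 m.
East–west error: 0.001° × 103239 m/° ≈ 103.239 m.
In feet: 103.239 m ÷ 0.3048 ≈ 338.71 ft.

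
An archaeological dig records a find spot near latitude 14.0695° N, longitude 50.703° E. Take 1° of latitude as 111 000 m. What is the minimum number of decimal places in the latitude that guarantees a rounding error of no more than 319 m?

3

One degree of latitude covers 111000 m.
N decimal places → at most half a unit in the last place, 0.5 × 10⁻ᴺ° = 111000/2 × 10⁻ᴺ m.
Need 0.5 × 111000 × 10⁻ᴺ ≤ 319 → 10⁻ᴺ ≤ 5.748e-03, so N ≥ 2.24.
N = 2 would give 555 m (too coarse); N = 3 gives 55.5 m ≤ 319 m.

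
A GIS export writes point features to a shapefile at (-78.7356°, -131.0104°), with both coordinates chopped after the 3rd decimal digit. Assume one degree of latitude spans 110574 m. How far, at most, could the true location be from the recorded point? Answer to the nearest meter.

Truncating at 3 decimal places can drop up to a full unit in the last place, so each coordinate may be off by as much as 0.001°.
North–south component: 0.001° × 110574 = 110.574 m.
East–west component at 78.7356°: 0.001° × 110574 × cos 78.7356° ≈ 0.001 × 21599.2 ≈ 21.5992 m.
Combining orthogonally: (110.574² + 21.5992²)^½ ≈ 112.664 m.

113 meters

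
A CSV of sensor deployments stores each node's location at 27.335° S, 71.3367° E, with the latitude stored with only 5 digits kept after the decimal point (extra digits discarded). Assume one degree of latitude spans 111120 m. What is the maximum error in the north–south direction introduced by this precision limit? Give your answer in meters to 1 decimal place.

1.1 meters

Truncating at 5 decimal places can drop up to a full unit in the last place, so the latitude may be off by as much as 1e-05°.
So the N–S error is at most 1e-05 × 111120 = 1.1112 m.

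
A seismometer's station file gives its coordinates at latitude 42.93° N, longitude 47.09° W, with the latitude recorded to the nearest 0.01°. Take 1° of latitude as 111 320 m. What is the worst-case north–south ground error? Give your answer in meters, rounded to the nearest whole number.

557 meters

Rounding to 2 decimal places leaves the latitude within ±0.005° of the true value.
Along the meridian that is 0.005° × 111320 m/° = 556.6 m.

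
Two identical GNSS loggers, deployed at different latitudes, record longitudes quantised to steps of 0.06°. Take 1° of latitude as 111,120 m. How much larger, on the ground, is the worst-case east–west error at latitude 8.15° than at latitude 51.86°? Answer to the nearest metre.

1241 metres

With a 0.06° grid the true value lies within half a step, ±0.06°/2 = ±0.03°, of the stored one.
Error at 8.15° = 0.03° × 111120 × cos 8.15° ≈ 3333.6 × 0.9899 = 3299.9 m.
At 51.86°: 0.03° × 111120 × cos 51.86° = 0.03 × 111120 × 0.6176 ≈ 2058.8 m.
So the lower-latitude error exceeds the higher by 3299.9 − 2058.8 = 1241.1 m.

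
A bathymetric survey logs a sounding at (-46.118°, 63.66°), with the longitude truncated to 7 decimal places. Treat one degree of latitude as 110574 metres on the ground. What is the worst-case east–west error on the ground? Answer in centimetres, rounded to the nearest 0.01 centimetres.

Truncating at 7 decimal places can drop up to a full unit in the last place, so the longitude may be off by as much as 1e-07°.
One degree of longitude at 46.118° is 110574 × cos 46.118° ≈ 110574 × 0.6932 = 76647.2 m.
East–west error: 1e-07° × 76647.2 m/° ≈ 0.00766472 m.
That is 0.00766472 m = 0.76647 cm.

0.77 centimetres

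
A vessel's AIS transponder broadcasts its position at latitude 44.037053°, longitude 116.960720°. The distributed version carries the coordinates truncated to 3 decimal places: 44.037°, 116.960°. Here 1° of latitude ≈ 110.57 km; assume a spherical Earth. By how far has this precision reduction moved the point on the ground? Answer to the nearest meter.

Δlat = 44.037053 − 44.037 = +0.000053°; Δlon = 116.960720 − 116.960 = +0.000720°.
N–S: 0.000053° × 110570 m/° = 5.86021 m.
East–west at this latitude: 0.000720° × 110570 × cos 44.037° ≈ 0.000720 × 79487.8 = 57.2312 m.
Combined displacement = (5.86021² + 57.2312²)^½ ≈ 57.5305 m.

58 meters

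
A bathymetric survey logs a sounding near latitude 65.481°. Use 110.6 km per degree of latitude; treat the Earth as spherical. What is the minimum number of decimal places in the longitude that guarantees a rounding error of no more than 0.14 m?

At 65.481° one degree of longitude covers 110600 × cos 65.481° ≈ 110600 × 0.4150 ≈ 45898.4 m.
With N decimal places the half-ulp bound is 0.5·10⁻ᴺ°, or 0.5·10⁻ᴺ × 45898.4 m on the ground.
Setting 22949.2 × 10⁻ᴺ ≤ 0.14 gives 10ᴺ ≥ 1.639e+05, i.e. N ≥ 5.21.
N = 5 would give 0.229 m (too coarse); N = 6 gives 0.0229 m ≤ 0.14 m.

6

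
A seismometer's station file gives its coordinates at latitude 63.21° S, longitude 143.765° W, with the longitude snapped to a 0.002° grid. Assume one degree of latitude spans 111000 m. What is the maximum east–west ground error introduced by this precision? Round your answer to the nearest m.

With a 0.002° grid the true value lies within half a step, ±0.002°/2 = ±0.001°, of the stored one.
Parallels shrink by cos φ, so at 63.21° a degree of longitude is 111000 × 0.4507 ≈ 50030.1 m.
Maximum E–W displacement: 0.001 × 50030.1 = 50.0301 m.

50 m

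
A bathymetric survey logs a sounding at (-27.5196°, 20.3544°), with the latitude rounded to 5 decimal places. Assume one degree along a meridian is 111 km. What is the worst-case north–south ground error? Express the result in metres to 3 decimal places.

0.555 metres

Rounding to 5 decimal places leaves the latitude within ±5e-06° of the true value.
So the N–S error is at most 5e-06 × 111000 = 0.555 m.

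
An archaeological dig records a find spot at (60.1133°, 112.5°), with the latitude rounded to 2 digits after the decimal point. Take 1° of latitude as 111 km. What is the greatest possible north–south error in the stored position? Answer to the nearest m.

Rounding to 2 decimal places leaves the latitude within ±0.005° of the true value.
So the N–S error is at most 0.005 × 111000 = 555 m.

555 m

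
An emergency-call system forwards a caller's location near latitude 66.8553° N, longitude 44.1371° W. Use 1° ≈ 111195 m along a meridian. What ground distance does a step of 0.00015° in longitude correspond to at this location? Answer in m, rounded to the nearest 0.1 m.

At 66.8553° a degree of longitude is 111195 × cos 66.8553° ≈ 43705.7 m, so 0.00015° corresponds to 6.55586 m.

6.6 m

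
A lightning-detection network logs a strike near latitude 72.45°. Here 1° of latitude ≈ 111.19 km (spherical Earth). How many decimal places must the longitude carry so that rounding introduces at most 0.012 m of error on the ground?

At 72.45° one degree of longitude covers 111190 × cos 72.45° ≈ 111190 × 0.3015 ≈ 33528 m.
Rounding to N decimal places gives at most 0.5 × 10⁻ᴺ degrees of error, i.e. 0.5 × 10⁻ᴺ × 33528 m.
Setting 16764 × 10⁻ᴺ ≤ 0.012 gives 10ᴺ ≥ 1.397e+06, i.e. N ≥ 6.15.
N = 6 would give 0.0168 m (too coarse); N = 7 gives 0.00168 m ≤ 0.012 m.

7 decimal places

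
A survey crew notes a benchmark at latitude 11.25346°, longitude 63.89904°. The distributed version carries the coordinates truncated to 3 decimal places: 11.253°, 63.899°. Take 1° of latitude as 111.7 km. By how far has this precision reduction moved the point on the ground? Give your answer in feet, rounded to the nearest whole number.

169 feet

Δlat = 11.25346 − 11.253 = +0.00046°; Δlon = 63.89904 − 63.899 = +0.00004°.
North–south shift: 0.00046 × 111700 = 51.382 m.
E–W at 11.253°: 0.00004° × 111700 × cos 11.253° = 0.00004 × 111700 × 0.9808 ≈ 4.3821 m.
Distance: √(51.382² + 4.3821²) ≈ 51.5685 m.
Converting: 51.5685 m × 3.2808 ft/m ≈ 169.19 ft.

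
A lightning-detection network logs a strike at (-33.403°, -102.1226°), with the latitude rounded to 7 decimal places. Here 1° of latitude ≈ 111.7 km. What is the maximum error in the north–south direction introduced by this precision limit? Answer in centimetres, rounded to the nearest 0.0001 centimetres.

Rounding to 7 decimal places leaves the latitude within ±5e-08° of the true value.
So the N–S error is at most 5e-08 × 111700 = 0.005585 m.
That is 0.005585 m = 0.5585 cm.

0.5585 centimetres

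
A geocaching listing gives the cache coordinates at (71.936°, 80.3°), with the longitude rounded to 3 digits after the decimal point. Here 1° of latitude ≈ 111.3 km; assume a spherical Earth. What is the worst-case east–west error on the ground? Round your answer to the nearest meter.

17 meters

Rounding to 3 decimal places leaves the longitude within ±0.0005° of the true value.
One degree of longitude at 71.936° is 111300 × cos 71.936° ≈ 111300 × 0.3101 = 34511.8 m.
Maximum E–W displacement: 0.0005 × 34511.8 = 17.2559 m.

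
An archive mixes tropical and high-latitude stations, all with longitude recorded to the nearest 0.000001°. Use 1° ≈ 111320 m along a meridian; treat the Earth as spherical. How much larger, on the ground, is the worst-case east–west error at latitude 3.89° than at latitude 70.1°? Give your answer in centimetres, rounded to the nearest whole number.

Rounding to 6 decimal places leaves the longitude within ±5e-07° of the true value.
Error at 3.89° = 5e-07° × 111320 × cos 3.89° ≈ 0.05566 × 0.9977 = 0.055532 m.
At 70.1°: 5e-07° × 111320 × cos 70.1° = 5e-07 × 111320 × 0.3404 ≈ 0.018946 m.
So the lower-latitude error exceeds the higher by 0.055532 − 0.018946 = 0.036586 m.
That is 0.0365862 m = 3.6586 cm.

4 centimetres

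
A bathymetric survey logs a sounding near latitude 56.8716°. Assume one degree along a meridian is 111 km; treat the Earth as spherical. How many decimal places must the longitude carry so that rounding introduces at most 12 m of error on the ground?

At 56.8716° one degree of longitude covers 111000 × cos 56.8716° ≈ 111000 × 0.5465 ≈ 60663.4 m.
Rounding to N decimal places gives at most 0.5 × 10⁻ᴺ degrees of error, i.e. 0.5 × 10⁻ᴺ × 60663.4 m.
Setting 30331.7 × 10⁻ᴺ ≤ 12 gives 10ᴺ ≥ 2528, i.e. N ≥ 3.40.
So 4 decimal places suffice (3.03 m); 3 would allow up to 30.3 m.

4 decimal places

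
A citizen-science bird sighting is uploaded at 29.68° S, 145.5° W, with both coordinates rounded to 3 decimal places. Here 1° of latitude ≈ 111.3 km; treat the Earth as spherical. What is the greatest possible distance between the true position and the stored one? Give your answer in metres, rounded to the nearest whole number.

74 metres

Rounding to 3 decimal places leaves each coordinate within ±0.0005° of the true value.
North–south component: 0.0005° × 111300 = 55.65 m.
East–west component at 29.68°: 0.0005° × 111300 × cos 29.68° ≈ 0.0005 × 96697.9 ≈ 48.349 m.
Worst case both components are at the extreme and orthogonal: √(55.65² + 48.349²) ≈ 73.7194 m.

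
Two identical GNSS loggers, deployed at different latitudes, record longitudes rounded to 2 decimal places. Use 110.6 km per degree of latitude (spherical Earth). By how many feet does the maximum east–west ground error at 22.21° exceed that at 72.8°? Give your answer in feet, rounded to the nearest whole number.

1143 feet

Rounding to 2 decimal places leaves the longitude within ±0.005° of the true value.
At 22.21°: 0.005° × 110600 × cos 22.21° = 0.005 × 110600 × 0.9258 ≈ 511.97 m.
At 72.8°: 0.005° × 110600 × cos 72.8° = 0.005 × 110600 × 0.2957 ≈ 163.53 m.
So the lower-latitude error exceeds the higher by 511.97 − 163.53 = 348.44 m.
In feet: 348.443 m ÷ 0.3048 ≈ 1143.2 ft.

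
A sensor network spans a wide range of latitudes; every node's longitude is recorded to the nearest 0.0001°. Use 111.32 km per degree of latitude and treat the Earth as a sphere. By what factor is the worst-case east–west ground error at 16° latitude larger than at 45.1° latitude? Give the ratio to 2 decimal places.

Rounding to 4 decimal places leaves the longitude within ±5e-05° of the true value.
At 16°: 5e-05° × 111320 × cos 16° = 5e-05 × 111320 × 0.9613 ≈ 5.3504 m.
Error at 45.1° = 5e-05° × 111320 × cos 45.1° ≈ 5.566 × 0.7059 = 3.9289 m.
The ratio reduces to cos 16° / cos 45.1° = 0.9613/0.7059 ≈ 1.3618.

1.36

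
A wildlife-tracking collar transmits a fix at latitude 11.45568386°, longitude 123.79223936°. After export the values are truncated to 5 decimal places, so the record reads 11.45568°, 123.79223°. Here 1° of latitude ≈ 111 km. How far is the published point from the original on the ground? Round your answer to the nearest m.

1 m

The latitude changed by +0.00000386° and the longitude by +0.00000936°.
North–south shift: 0.00000386 × 111000 = 0.42846 m.
East–west at this latitude: 0.00000936° × 111000 × cos 11.4557° ≈ 0.00000936 × 108789 = 1.01826 m.
Distance: √(0.42846² + 1.01826²) ≈ 1.10473 m.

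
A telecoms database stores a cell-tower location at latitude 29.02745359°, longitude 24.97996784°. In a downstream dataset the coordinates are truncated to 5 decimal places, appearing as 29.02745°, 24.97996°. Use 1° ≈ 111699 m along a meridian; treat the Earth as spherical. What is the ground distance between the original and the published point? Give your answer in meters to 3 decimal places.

The latitude changed by +0.00000359° and the longitude by +0.00000784°.
North–south shift: 0.00000359 × 111699 = 0.400999 m.
E–W at 29.0275°: 0.00000784° × 111699 × cos 29.0275° = 0.00000784 × 111699 × 0.8744 ≈ 0.765719 m.
Hypotenuse of the two orthogonal shifts: √(0.400999² + 0.765719²) = 0.864364 m.

0.864 meters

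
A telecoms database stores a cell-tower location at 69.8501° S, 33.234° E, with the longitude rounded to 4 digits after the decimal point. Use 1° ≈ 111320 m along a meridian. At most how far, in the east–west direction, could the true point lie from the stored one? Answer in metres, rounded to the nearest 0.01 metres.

Rounding to 4 decimal places leaves the longitude within ±5e-05° of the true value.
At latitude 69.8501° a degree of longitude spans 111320 m × cos 69.8501° = 111320 × 0.3445 ≈ 38347.2 m.
So at most 5e-05° × 38347.2 ≈ 1.91736 m east–west.

1.92 metres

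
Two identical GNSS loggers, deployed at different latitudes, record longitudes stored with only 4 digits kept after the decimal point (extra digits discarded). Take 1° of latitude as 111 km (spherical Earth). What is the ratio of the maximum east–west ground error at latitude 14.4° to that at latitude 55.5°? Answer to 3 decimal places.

Truncating at 4 decimal places can drop up to a full unit in the last place, so the longitude may be off by as much as 0.0001°.
At 14.4°: 0.0001° × 111000 × cos 14.4° = 0.0001 × 111000 × 0.9686 ≈ 10.751 m.
Error at 55.5° = 0.0001° × 111000 × cos 55.5° ≈ 11.1 × 0.5664 = 6.2871 m.
The ratio reduces to cos 14.4° / cos 55.5° = 0.9686/0.5664 ≈ 1.7101.

1.710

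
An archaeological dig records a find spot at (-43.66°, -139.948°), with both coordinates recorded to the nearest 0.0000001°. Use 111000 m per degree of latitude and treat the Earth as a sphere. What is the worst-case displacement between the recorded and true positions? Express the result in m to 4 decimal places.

0.0069 m

Rounding to 7 decimal places leaves each coordinate within ±5e-08° of the true value.
North–south component: 5e-08° × 111000 = 0.00555 m.
Longitude error → 5e-08 × 111000 × cos 43.66° = 5e-08 × 111000 × 0.7234 ≈ 0.00401514 m.
Worst case both components are at the extreme and orthogonal: √(0.00555² + 0.00401514²) ≈ 0.0068501 m.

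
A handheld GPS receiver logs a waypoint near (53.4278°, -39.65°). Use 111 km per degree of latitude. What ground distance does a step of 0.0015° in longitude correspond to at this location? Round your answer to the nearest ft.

One degree of longitude here spans 111000 × cos 53.4278° = 111000 × 0.5958 ≈ 66137.7 m; 0.0015° of that is 99.2066 m.
Converting: 99.2066 m × 3.2808 ft/m ≈ 325.48 ft.

325 ft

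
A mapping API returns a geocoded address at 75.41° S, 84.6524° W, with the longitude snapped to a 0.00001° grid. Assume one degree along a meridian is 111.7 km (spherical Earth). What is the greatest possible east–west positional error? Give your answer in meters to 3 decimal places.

0.141 meters

With a 0.00001° grid the true value lies within half a step, ±0.00001°/2 = ±5e-06°, of the stored one.
Parallels shrink by cos φ, so at 75.41° a degree of longitude is 111700 × 0.2519 ≈ 28137.3 m.
So at most 5e-06° × 28137.3 ≈ 0.140686 m east–west.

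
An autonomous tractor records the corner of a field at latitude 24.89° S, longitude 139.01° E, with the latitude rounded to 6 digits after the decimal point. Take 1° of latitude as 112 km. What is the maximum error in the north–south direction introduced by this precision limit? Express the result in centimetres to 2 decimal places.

5.60 centimetres

Rounding to 6 decimal places leaves the latitude within ±5e-07° of the true value.
North–south distance: 5e-07° × 112000 m/° = 0.056 m.
That is 0.056 m = 5.6 cm.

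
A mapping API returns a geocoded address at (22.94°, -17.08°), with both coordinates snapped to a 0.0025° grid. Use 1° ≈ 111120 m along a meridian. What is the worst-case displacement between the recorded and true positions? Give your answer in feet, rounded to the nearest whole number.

With a 0.0025° grid the true value lies within half a step, ±0.0025°/2 = ±0.00125°, of the stored one.
N–S: 0.00125° × 111120 m/° = 138.9 m.
East–west component at 22.94°: 0.00125° × 111120 × cos 22.94° ≈ 0.00125 × 102332 ≈ 127.915 m.
Worst case both components are at the extreme and orthogonal: √(138.9² + 127.915²) ≈ 188.826 m.
In feet: 188.826 m ÷ 0.3048 ≈ 619.51 ft.

620 feet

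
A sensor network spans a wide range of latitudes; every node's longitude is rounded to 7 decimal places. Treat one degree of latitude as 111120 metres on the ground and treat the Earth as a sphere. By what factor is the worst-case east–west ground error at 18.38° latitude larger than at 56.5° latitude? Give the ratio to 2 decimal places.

1.72

Rounding to 7 decimal places leaves the longitude within ±5e-08° of the true value.
At 18.38°: 5e-08° × 111120 × cos 18.38° = 5e-08 × 111120 × 0.9490 ≈ 0.0052726 m.
At 56.5°: 5e-08° × 111120 × cos 56.5° = 5e-08 × 111120 × 0.5519 ≈ 0.0030666 m.
Ratio: 0.0052726 / 0.0030666 = cos 18.38° / cos 56.5° ≈ 1.7194.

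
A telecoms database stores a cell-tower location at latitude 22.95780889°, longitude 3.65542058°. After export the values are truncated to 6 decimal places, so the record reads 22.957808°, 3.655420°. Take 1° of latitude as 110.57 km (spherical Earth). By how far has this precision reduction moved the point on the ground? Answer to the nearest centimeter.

The latitude changed by +0.00000089° and the longitude by +0.00000058°.
North–south shift: 0.00000089 × 110570 = 0.0984073 m.
E–W at 22.9578°: 0.00000058° × 110570 × cos 22.9578° = 0.00000058 × 110570 × 0.9208 ≈ 0.059051 m.
Distance: √(0.0984073² + 0.059051²) ≈ 0.114765 m.
That is 0.114765 m = 11.477 cm.

11 centimeters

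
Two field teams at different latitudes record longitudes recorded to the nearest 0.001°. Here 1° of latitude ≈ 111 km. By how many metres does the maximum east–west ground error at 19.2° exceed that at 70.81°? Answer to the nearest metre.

34 metres

Rounding to 3 decimal places leaves the longitude within ±0.0005° of the true value.
Error at 19.2° = 0.0005° × 111000 × cos 19.2° ≈ 55.5 × 0.9444 = 52.413 m.
At 70.81°: 0.0005° × 111000 × cos 70.81° = 0.0005 × 111000 × 0.3287 ≈ 18.243 m.
So the lower-latitude error exceeds the higher by 52.413 − 18.243 = 34.17 m.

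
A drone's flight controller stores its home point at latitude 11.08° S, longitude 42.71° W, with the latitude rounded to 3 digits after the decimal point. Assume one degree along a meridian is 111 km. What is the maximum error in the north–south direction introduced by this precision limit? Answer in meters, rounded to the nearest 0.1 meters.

Rounding to 3 decimal places leaves the latitude within ±0.0005° of the true value.
So the N–S error is at most 0.0005 × 111000 = 55.5 m.

55.5 meters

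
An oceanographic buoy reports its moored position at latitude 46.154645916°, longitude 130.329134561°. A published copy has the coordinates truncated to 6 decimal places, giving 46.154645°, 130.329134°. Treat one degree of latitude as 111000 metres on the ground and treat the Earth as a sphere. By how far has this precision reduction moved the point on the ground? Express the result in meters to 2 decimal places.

Δlat = 46.154645916 − 46.154645 = +0.000000916°; Δlon = 130.329134561 − 130.329134 = +0.000000561°.
North–south shift: 0.000000916 × 111000 = 0.101676 m.
East–west at this latitude: 0.000000561° × 111000 × cos 46.1546° ≈ 0.000000561 × 76891.3 = 0.043136 m.
Hypotenuse of the two orthogonal shifts: √(0.101676² + 0.043136²) = 0.110448 m.

0.11 meters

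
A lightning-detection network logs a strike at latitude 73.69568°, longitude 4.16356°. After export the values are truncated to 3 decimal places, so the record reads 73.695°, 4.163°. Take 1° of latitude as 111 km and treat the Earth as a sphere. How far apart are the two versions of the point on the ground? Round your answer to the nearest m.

The latitude changed by +0.00068° and the longitude by +0.00056°.
N–S: 0.00068° × 111000 m/° = 75.48 m.
East–west at this latitude: 0.00056° × 111000 × cos 73.695° ≈ 0.00056 × 31163.3 = 17.4514 m.
Combined displacement = (75.48² + 17.4514²)^½ ≈ 77.4712 m.

77 m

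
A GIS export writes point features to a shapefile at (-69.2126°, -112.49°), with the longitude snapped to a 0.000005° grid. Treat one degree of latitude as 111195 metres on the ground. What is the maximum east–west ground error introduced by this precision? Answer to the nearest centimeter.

10 centimeters

With a 0.000005° grid the true value lies within half a step, ±0.000005°/2 = ±2.5e-06°, of the stored one.
At latitude 69.2126° a degree of longitude spans 111195 m × cos 69.2126° = 111195 × 0.3549 ≈ 39463.3 m.
Maximum E–W displacement: 2.5e-06 × 39463.3 = 0.0986581 m.
That is 0.0986581 m = 9.8658 cm.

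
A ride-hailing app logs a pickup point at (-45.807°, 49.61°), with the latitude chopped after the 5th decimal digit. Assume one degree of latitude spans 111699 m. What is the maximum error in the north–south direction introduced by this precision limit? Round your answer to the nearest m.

Truncating at 5 decimal places can drop up to a full unit in the last place, so the latitude may be off by as much as 1e-05°.
Along the meridian that is 1e-05° × 111699 m/° = 1.11699 m.

1 m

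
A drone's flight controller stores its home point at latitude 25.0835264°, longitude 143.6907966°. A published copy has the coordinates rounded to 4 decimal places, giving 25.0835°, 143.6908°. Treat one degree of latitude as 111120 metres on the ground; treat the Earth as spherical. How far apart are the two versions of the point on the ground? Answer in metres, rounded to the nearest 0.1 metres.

Δlat = 25.0835264 − 25.0835 = +0.0000264°; Δlon = 143.6907966 − 143.6908 = -0.0000034°.
N–S: 0.0000264° × 111120 m/° = 2.93357 m.
East–west at this latitude: -0.0000034° × 111120 × cos 25.0835° ≈ -0.0000034 × 100640 = -0.342177 m.
Hypotenuse of the two orthogonal shifts: √(2.93357² + 0.342177²) = 2.95346 m.

3.0 metres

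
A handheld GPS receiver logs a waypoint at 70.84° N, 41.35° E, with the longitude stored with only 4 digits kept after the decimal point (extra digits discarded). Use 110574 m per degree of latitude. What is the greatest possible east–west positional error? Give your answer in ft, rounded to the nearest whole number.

Truncating at 4 decimal places can drop up to a full unit in the last place, so the longitude may be off by as much as 0.0001°.
One degree of longitude at 70.84° is 110574 × cos 70.84° ≈ 110574 × 0.3282 = 36291.2 m.
Maximum E–W displacement: 0.0001 × 36291.2 = 3.62912 m.
Converting: 3.62912 m × 3.2808 ft/m ≈ 11.907 ft.

12 ft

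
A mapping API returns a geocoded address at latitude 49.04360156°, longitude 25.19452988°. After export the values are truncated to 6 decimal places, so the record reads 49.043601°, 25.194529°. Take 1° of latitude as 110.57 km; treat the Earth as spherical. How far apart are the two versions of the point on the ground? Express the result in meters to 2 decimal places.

The latitude changed by +0.00000056° and the longitude by +0.00000088°.
North–south shift: 0.00000056 × 110570 = 0.0619192 m.
E–W at 49.0436°: 0.00000088° × 110570 × cos 49.0436° = 0.00000088 × 110570 × 0.6555 ≈ 0.0637797 m.
Hypotenuse of the two orthogonal shifts: √(0.0619192² + 0.0637797²) = 0.0888923 m.

0.09 meters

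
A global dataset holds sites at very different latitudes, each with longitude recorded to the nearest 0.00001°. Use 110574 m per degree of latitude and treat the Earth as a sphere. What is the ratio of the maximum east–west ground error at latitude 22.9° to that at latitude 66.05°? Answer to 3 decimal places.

2.269

Rounding to 5 decimal places leaves the longitude within ±5e-06° of the true value.
Error at 22.9° = 5e-06° × 110574 × cos 22.9° ≈ 0.55287 × 0.9212 = 0.5093 m.
At 66.05°: 5e-06° × 110574 × cos 66.05° = 5e-06 × 110574 × 0.4059 ≈ 0.22443 m.
Ratio: 0.5093 / 0.22443 = cos 22.9° / cos 66.05° ≈ 2.2693.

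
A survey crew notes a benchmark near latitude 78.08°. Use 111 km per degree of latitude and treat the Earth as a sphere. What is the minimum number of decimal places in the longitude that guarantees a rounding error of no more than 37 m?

At 78.08° one degree of longitude covers 111000 × cos 78.08° ≈ 111000 × 0.2065 ≈ 22926.6 m.
N decimal places → at most half a unit in the last place, 0.5 × 10⁻ᴺ° = 22926.6/2 × 10⁻ᴺ m.
Setting 11463.3 × 10⁻ᴺ ≤ 37 gives 10ᴺ ≥ 309.8, i.e. N ≥ 2.49.
At 2 places the error can reach 115 m, but 3 places keeps it to 11.5 m.

3 decimal places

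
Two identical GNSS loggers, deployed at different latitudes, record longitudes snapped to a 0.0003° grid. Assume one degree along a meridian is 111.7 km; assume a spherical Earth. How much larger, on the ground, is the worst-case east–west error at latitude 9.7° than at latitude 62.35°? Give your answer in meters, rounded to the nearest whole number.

With a 0.0003° grid the true value lies within half a step, ±0.0003°/2 = ±0.00015°, of the stored one.
At 9.7°: 0.00015° × 111700 × cos 9.7° = 0.00015 × 111700 × 0.9857 ≈ 16.515 m.
At 62.35°: 0.00015° × 111700 × cos 62.35° = 0.00015 × 111700 × 0.4641 ≈ 7.7755 m.
Difference: 16.515 − 7.7755 = 8.74 m.

9 meters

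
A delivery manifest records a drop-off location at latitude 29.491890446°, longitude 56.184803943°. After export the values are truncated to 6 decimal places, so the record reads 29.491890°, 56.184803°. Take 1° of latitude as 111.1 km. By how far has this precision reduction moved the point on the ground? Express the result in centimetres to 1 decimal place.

10.4 centimetres

Δlat = 29.491890446 − 29.491890 = +0.000000446°; Δlon = 56.184803943 − 56.184803 = +0.000000943°.
N–S: 0.000000446° × 111100 m/° = 0.0495506 m.
E–W at 29.4919°: 0.000000943° × 111100 × cos 29.4919° = 0.000000943 × 111100 × 0.8704 ≈ 0.0911921 m.
Hypotenuse of the two orthogonal shifts: √(0.0495506² + 0.0911921²) = 0.103785 m.
That is 0.103785 m = 10.378 cm.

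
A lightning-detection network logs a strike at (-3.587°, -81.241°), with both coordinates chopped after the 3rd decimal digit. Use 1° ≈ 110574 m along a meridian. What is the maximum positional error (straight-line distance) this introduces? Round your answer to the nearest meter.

156 meters

Truncating at 3 decimal places can drop up to a full unit in the last place, so each coordinate may be off by as much as 0.001°.
N–S: 0.001° × 110574 m/° = 110.574 m.
Longitude error → 0.001 × 110574 × cos 3.587° = 0.001 × 110574 × 0.9980 ≈ 110.357 m.
The two errors are perpendicular, so the maximum displacement is √(110.574² + 110.357²) ≈ 156.222 m.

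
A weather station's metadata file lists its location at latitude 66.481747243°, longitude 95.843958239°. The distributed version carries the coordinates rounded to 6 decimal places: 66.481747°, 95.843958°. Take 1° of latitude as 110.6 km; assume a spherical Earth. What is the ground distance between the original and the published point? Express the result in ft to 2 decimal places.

The latitude changed by +0.000000243° and the longitude by +0.000000239°.
N–S: 0.000000243° × 110600 m/° = 0.0268758 m.
East–west at this latitude: 0.000000239° × 110600 × cos 66.4817° ≈ 0.000000239 × 44134 = 0.010548 m.
Combined displacement = (0.0268758² + 0.010548²)^½ ≈ 0.0288716 m.
In feet: 0.0288716 m ÷ 0.3048 ≈ 0.094723 ft.

0.09 ft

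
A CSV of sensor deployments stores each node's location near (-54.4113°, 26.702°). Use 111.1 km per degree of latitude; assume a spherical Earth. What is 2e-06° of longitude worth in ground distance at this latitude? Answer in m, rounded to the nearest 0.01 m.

At 54.4113° a degree of longitude is 111100 × cos 54.4113° ≈ 64656 m, so 2e-06° corresponds to 0.129312 m.

0.13 m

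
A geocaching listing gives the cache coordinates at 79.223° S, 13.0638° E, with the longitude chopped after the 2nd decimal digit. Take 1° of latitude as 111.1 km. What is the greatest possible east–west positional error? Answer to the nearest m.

208 m

Truncating at 2 decimal places can drop up to a full unit in the last place, so the longitude may be off by as much as 0.01°.
Parallels shrink by cos φ, so at 79.223° a degree of longitude is 111100 × 0.1870 ≈ 20774.3 m.
So at most 0.01° × 20774.3 ≈ 207.743 m east–west.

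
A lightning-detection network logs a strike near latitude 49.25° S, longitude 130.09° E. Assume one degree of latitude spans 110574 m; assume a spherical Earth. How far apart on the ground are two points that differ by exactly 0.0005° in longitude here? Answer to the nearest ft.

118 ft

At 49.25° a degree of longitude is 110574 × cos 49.25° ≈ 72178.3 m, so 0.0005° corresponds to 36.0891 m.
In feet: 36.0891 m ÷ 0.3048 ≈ 118.4 ft.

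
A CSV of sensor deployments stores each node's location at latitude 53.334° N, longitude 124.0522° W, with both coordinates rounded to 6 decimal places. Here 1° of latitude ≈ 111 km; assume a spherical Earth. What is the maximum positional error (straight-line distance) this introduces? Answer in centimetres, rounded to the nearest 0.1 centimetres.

Rounding to 6 decimal places leaves each coordinate within ±5e-07° of the true value.
North–south component: 5e-07° × 111000 = 0.0555 m.
Longitude error → 5e-07 × 111000 × cos 53.334° = 5e-07 × 111000 × 0.5971 ≈ 0.0331418 m.
The two errors are perpendicular, so the maximum displacement is √(0.0555² + 0.0331418²) ≈ 0.0646423 m.
That is 0.0646423 m = 6.4642 cm.

6.5 centimetres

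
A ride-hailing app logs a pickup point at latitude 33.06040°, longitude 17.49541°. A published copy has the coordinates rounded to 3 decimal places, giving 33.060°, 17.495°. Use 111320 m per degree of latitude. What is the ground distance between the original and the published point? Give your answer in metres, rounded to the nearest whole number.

The latitude changed by +0.00040° and the longitude by +0.00041°.
North–south shift: 0.00040 × 111320 = 44.528 m.
E–W at 33.06°: 0.00041° × 111320 × cos 33.06° = 0.00041 × 111320 × 0.8381 ≈ 38.2519 m.
Hypotenuse of the two orthogonal shifts: √(44.528² + 38.2519²) = 58.7022 m.

59 metres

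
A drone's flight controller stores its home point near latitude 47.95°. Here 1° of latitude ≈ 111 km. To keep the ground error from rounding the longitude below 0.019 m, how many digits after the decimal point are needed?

7 decimal places

At 47.95° one degree of longitude covers 111000 × cos 47.95° ≈ 111000 × 0.6698 ≈ 74345.5 m.
N decimal places → at most half a unit in the last place, 0.5 × 10⁻ᴺ° = 74345.5/2 × 10⁻ᴺ m.
Setting 37172.7 × 10⁻ᴺ ≤ 0.019 gives 10ᴺ ≥ 1.956e+06, i.e. N ≥ 6.29.
N = 6 would give 0.0372 m (too coarse); N = 7 gives 0.00372 m ≤ 0.019 m.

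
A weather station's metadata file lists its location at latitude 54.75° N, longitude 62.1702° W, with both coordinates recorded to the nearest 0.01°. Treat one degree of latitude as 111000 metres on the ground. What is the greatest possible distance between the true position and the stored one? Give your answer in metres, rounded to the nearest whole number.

641 metres

Rounding to 2 decimal places leaves each coordinate within ±0.005° of the true value.
Latitude error → 0.005 × 111000 = 555 m along the meridian.
East–west component at 54.75°: 0.005° × 111000 × cos 54.75° ≈ 0.005 × 64063.1 ≈ 320.316 m.
Worst case both components are at the extreme and orthogonal: √(555² + 320.316²) ≈ 640.802 m.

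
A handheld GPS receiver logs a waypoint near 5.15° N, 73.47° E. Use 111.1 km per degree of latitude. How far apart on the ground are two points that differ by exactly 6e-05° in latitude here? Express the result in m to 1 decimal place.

6e-05° × 111100 m/° = 6.666 m.

6.7 m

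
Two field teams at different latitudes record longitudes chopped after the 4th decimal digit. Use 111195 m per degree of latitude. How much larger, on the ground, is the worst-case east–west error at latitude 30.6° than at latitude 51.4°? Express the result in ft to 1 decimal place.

8.6 ft

Truncating at 4 decimal places can drop up to a full unit in the last place, so the longitude may be off by as much as 0.0001°.
Error at 30.6° = 0.0001° × 111195 × cos 30.6° ≈ 11.12 × 0.8607 = 9.571 m.
At 51.4°: 0.0001° × 111195 × cos 51.4° = 0.0001 × 111195 × 0.6239 ≈ 6.9372 m.
So the lower-latitude error exceeds the higher by 9.571 − 6.9372 = 2.6338 m.
Converting: 2.63379 m × 3.2808 ft/m ≈ 8.641 ft.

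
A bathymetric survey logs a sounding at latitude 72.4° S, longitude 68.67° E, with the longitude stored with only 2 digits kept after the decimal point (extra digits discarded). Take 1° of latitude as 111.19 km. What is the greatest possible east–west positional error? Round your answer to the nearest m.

Truncating at 2 decimal places can drop up to a full unit in the last place, so the longitude may be off by as much as 0.01°.
Parallels shrink by cos φ, so at 72.4° a degree of longitude is 111190 × 0.3024 ≈ 33620.5 m.
So at most 0.01° × 33620.5 ≈ 336.205 m east–west.

336 m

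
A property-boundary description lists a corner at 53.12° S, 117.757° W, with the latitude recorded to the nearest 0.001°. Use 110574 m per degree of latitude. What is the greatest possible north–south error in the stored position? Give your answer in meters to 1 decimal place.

Rounding to 3 decimal places leaves the latitude within ±0.0005° of the true value.
North–south distance: 0.0005° × 110574 m/° = 55.287 m.

55.3 meters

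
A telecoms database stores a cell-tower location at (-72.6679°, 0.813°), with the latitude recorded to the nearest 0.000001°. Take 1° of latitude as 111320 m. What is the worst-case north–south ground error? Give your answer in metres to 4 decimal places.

Rounding to 6 decimal places leaves the latitude within ±5e-07° of the true value.
So the N–S error is at most 5e-07 × 111320 = 0.05566 m.

0.0557 metres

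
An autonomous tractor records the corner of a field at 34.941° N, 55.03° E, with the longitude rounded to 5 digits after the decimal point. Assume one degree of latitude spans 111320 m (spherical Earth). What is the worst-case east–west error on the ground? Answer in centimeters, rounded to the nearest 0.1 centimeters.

45.6 centimeters

Rounding to 5 decimal places leaves the longitude within ±5e-06° of the true value.
At latitude 34.941° a degree of longitude spans 111320 m × cos 34.941° = 111320 × 0.8197 ≈ 91253.7 m.
East–west error: 5e-06° × 91253.7 m/° ≈ 0.456269 m.
That is 0.456269 m = 45.627 cm.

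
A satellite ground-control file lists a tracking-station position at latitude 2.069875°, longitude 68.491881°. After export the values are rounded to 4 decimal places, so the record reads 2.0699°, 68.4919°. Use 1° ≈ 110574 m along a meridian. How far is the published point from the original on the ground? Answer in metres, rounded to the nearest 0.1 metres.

3.5 metres

Δlat = 2.069875 − 2.0699 = -0.000025°; Δlon = 68.491881 − 68.4919 = -0.000019°.
North–south shift: -0.000025 × 110574 = -2.76435 m.
East–west at this latitude: -0.000019° × 110574 × cos 2.0699° ≈ -0.000019 × 110502 = -2.09954 m.
Hypotenuse of the two orthogonal shifts: √(2.76435² + 2.09954²) = 3.47126 m.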